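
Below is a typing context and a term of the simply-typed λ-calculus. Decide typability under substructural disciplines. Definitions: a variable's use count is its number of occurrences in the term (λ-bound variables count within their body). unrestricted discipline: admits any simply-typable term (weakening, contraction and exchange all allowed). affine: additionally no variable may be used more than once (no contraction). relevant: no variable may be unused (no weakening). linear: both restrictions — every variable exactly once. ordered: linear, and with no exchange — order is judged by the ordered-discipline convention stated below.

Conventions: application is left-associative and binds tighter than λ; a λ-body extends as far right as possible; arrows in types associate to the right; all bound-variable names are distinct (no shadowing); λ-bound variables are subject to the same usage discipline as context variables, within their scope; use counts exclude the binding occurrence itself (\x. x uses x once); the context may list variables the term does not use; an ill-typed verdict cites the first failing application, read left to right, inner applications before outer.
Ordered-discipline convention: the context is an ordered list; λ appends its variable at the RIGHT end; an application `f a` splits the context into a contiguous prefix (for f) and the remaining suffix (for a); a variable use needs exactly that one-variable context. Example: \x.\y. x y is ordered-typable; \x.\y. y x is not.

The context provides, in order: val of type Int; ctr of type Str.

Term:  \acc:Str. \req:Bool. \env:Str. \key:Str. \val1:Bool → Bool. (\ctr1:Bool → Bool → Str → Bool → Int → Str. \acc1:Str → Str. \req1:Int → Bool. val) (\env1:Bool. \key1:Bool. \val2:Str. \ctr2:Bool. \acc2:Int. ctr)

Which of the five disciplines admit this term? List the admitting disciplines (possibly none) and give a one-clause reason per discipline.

admitted by: affine, unrestricted
use counts: val=1, ctr=1, acc (λ-bound)=0, req (λ-bound)=0, env (λ-bound)=0, key (λ-bound)=0, val1 (λ-bound)=0, ctr1 (λ-bound)=0, acc1 (λ-bound)=0, req1 (λ-bound)=0, env1 (λ-bound)=0, key1 (λ-bound)=0, val2 (λ-bound)=0, ctr2 (λ-bound)=0, acc2 (λ-bound)=0
left-to-right use order: val, ctr
typing: the term checks, with type Str → Bool → Str → Str → (Bool → Bool) → (Str → Str) → (Int → Bool) → Int
ordered ✗ (acc, req, env, key, val1, ctr1, acc1, req1, env1, key1, val2, ctr2, acc2 left unused)
linear ✗ (acc, req, env, key, val1, ctr1, acc1, req1, env1, key1, val2, ctr2, acc2 left unused)
affine ✓ (none of val, ctr, acc, req, env, key, val1, ctr1, acc1, req1, env1, key1, val2, ctr2, acc2 used more than once)
relevant ✗ (acc, req, env, key, val1, ctr1, acc1, req1, env1, key1, val2, ctr2, acc2 left unused)
unrestricted ✓ (simply typable at Str → Bool → Str → Str → (Bool → Bool) → (Str → Str) → (Int → Bool) → Int; W, C, E all held)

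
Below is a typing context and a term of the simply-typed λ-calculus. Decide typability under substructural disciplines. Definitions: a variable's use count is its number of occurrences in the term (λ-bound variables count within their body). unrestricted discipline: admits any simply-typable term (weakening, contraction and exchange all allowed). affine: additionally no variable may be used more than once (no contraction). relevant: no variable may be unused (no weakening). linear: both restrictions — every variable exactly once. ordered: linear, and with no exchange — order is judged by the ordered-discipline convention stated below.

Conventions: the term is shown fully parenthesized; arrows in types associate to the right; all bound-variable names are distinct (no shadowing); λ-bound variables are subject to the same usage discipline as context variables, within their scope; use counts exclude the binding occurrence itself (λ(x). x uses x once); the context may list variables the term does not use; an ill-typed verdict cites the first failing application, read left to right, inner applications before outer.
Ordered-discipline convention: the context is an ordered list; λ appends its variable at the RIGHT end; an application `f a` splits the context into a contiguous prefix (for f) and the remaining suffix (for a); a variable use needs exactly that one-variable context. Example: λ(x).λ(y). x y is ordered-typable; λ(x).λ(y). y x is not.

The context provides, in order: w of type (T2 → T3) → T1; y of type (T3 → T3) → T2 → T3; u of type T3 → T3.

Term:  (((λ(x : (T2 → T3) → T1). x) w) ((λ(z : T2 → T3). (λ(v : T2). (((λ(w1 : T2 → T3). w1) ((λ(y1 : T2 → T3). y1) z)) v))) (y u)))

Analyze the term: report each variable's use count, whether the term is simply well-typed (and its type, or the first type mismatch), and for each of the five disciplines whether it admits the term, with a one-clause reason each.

counts: w: 1×; y: 1×; u: 1×; x [bound]: 1×; z [bound]: 1×; v [bound]: 1×; w1 [bound]: 1×; y1 [bound]: 1×
use order (left to right): x, w, w1, y1, z, v, y, u
typing: the term checks, with type T1
ordered: ✓ — w, y, u, x, z, v, w1, y1: once each, no exchange needed
linear: ✓ — each of w, y, u, x, z, v, w1, y1 used exactly once
affine: ✓ — w, y, u, x, z, v, w1, y1: no repeats, contraction unneeded
relevant: ✓ — every one of w, y, u, x, z, v, w1, y1 appears
unrestricted: ✓ — type-checks (T1) and nothing is barred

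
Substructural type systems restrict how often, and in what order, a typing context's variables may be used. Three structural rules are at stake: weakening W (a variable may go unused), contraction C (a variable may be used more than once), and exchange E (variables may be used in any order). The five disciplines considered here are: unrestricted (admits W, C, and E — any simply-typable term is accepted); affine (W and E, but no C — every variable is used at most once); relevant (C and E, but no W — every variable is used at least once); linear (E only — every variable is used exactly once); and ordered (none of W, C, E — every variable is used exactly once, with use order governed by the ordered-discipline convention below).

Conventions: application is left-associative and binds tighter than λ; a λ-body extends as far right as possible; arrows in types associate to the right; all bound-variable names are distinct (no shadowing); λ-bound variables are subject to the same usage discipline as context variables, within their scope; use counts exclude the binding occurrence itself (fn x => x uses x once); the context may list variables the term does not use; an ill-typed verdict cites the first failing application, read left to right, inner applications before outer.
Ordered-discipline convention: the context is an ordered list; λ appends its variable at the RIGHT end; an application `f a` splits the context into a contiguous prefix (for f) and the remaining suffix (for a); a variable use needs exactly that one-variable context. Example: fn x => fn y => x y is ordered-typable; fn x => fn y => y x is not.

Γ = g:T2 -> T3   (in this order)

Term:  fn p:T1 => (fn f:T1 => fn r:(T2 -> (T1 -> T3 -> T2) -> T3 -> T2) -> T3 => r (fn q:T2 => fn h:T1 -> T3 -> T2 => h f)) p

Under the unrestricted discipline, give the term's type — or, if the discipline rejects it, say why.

term : T1 -> ((T2 -> (T1 -> T3 -> T2) -> T3 -> T2) -> T3) -> T3
use counts: g: 0×; p (bound): 1×; f (bound): 1×; r (bound): 1×; q (bound): 0×; h (bound): 1×
use order (left to right): r, h, f, p
typing: ✓ — T1 -> ((T2 -> (T1 -> T3 -> T2) -> T3 -> T2) -> T3) -> T3
across the five disciplines: ordered ✗ · linear ✗ · affine ✓ · relevant ✗ · unrestricted ✓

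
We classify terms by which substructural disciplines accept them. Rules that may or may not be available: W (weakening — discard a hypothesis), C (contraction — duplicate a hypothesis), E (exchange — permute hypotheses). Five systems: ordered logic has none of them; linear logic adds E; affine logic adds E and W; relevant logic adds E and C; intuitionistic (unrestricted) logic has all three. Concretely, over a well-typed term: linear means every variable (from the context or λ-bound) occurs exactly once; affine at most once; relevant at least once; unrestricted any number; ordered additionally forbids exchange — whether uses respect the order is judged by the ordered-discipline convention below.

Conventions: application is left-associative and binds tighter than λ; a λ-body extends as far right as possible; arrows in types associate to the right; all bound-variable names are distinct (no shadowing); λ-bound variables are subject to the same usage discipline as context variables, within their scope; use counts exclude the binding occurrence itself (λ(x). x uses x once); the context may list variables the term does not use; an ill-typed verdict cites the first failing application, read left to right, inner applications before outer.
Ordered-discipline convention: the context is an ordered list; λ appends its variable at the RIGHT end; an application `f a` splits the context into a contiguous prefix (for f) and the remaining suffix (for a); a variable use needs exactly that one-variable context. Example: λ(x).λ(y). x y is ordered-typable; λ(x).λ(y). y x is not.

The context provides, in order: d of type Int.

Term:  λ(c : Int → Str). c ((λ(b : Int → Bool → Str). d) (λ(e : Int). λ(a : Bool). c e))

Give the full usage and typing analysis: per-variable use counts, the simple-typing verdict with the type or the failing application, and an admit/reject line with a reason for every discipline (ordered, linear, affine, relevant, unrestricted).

usage: d ×1, c (bound) ×2, b (bound) ×0, e (bound) ×1, a (bound) ×0
order of uses: c, d, c, e
typing: well-typed at (Int → Str) → Str
ordered: ✗, c ×2 used more than once (contraction); b, a left unused
linear: ✗, c ×2 used more than once (contraction); b, a left unused
affine: ✗, c ×2 used more than once (contraction)
relevant: ✗, b, a left unused
unrestricted: ✓, typability at (Int → Str) → Str is all that's needed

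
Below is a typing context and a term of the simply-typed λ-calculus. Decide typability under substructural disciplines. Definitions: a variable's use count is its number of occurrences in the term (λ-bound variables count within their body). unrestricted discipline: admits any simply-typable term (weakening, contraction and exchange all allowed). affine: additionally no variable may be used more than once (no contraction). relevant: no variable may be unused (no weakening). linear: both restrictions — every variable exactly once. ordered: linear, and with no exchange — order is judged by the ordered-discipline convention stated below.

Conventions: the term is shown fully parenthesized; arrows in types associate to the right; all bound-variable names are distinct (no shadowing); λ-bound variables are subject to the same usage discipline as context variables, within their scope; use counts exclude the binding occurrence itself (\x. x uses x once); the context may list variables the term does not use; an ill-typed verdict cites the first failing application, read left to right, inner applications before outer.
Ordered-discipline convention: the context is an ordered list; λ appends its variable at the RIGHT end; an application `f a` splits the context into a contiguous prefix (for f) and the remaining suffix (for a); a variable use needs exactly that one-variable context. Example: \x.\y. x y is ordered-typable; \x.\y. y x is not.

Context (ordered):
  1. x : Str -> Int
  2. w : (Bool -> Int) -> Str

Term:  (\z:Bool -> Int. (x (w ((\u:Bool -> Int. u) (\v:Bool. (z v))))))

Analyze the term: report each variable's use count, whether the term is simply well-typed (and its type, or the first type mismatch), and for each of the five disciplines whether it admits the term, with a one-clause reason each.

variable uses: x=1; w=1; z (λ-bound)=1; u (λ-bound)=1; v (λ-bound)=1
left-to-right use order: x, w, u, z, v
typing: well-typed — term : (Bool -> Int) -> Int
ordered ✓ (single-use (x, w, z, u, v), ordered derivation ok)
linear ✓ (exactly-once usage across x, w, z, u, v)
affine ✓ (x, w, z, u, v: no repeats, contraction unneeded)
relevant ✓ (at least one use each (x, w, z, u, v))
unrestricted ✓ (type-checks ((Bool -> Int) -> Int) and nothing is barred)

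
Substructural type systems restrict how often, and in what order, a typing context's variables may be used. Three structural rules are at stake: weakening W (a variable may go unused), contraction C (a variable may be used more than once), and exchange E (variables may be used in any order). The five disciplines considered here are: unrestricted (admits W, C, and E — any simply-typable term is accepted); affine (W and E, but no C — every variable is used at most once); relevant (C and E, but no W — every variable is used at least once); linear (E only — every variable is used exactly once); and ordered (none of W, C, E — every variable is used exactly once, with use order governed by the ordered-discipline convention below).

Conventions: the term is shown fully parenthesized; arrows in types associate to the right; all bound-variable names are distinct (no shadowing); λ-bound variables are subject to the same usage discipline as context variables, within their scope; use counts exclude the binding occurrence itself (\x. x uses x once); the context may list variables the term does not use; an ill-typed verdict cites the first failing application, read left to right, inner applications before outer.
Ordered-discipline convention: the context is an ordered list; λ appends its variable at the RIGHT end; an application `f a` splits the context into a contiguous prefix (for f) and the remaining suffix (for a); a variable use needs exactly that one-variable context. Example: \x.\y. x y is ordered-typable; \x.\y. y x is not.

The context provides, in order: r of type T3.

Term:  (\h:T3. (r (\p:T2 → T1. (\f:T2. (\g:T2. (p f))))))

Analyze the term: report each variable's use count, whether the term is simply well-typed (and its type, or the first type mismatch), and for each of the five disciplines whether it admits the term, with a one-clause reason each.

usage: r=1, h (λ-bound)=0, p (λ-bound)=1, f (λ-bound)=1, g (λ-bound)=0
order of uses: r, p, f
typing: ill-typed: non-arrow in function slot: T3
ordered: ✗, not simply typable
linear: ✗, fails simple typing
affine: ✗, a type mismatch blocks all five
relevant: ✗, the type mismatch rejects it
unrestricted: ✗, not simply typable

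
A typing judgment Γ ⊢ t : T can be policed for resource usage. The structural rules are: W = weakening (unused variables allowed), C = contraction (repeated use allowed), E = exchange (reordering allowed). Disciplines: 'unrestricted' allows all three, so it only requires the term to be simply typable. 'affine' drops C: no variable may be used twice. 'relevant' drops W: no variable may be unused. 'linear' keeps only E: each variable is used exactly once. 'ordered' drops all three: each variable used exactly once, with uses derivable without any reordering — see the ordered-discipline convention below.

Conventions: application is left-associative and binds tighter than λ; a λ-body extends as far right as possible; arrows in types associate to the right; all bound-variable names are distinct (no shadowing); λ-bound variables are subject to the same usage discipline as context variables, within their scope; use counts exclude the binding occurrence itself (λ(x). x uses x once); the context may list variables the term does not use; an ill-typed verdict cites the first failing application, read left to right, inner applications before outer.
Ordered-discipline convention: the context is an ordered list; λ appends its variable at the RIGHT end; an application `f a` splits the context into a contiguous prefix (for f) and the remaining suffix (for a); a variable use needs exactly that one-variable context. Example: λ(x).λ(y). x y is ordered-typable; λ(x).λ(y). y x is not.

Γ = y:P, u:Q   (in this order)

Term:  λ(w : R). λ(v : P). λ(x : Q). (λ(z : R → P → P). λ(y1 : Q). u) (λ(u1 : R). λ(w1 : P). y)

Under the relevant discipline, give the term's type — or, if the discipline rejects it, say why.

not well-typed under relevant — w, v, x, z, y1, u1, w1 never used (weakening)
use counts: y: 1, u: 1, w (λ-bound): 0, v (λ-bound): 0, x (λ-bound): 0, z (λ-bound): 0, y1 (λ-bound): 0, u1 (λ-bound): 0, w1 (λ-bound): 0
order of uses: u, y
typing: well-typed — term : R → P → Q → Q → Q
summary: ordered ✗; linear ✗; affine ✓; relevant ✗; unrestricted ✓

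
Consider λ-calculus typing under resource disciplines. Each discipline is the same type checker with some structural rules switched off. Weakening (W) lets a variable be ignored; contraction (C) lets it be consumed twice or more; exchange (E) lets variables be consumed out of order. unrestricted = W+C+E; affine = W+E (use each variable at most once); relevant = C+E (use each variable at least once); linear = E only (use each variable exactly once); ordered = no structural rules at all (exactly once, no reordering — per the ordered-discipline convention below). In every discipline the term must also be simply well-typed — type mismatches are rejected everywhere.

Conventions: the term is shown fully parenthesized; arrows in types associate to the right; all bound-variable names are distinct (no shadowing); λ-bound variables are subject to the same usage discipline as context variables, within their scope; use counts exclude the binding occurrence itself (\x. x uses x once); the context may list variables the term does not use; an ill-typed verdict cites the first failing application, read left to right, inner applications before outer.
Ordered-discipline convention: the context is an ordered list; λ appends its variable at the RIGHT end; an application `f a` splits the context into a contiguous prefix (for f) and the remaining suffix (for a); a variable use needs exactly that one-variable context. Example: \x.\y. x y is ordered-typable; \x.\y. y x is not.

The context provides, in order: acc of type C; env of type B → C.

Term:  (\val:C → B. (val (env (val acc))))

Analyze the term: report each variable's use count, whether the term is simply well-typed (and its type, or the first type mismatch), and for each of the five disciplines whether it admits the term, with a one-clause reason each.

counts: acc: 1; env: 1; val (bound): 2
order of uses: val, env, val, acc
typing: ✓ — (C → B) → B
ordered: ✗, val ×2 used more than once (contraction)
linear: ✗, val ×2 used more than once (contraction)
affine: ✗, val ×2 used more than once (contraction)
relevant: ✓, every one of acc, env, val appears
unrestricted: ✓, typability at (C → B) → B is all that's needed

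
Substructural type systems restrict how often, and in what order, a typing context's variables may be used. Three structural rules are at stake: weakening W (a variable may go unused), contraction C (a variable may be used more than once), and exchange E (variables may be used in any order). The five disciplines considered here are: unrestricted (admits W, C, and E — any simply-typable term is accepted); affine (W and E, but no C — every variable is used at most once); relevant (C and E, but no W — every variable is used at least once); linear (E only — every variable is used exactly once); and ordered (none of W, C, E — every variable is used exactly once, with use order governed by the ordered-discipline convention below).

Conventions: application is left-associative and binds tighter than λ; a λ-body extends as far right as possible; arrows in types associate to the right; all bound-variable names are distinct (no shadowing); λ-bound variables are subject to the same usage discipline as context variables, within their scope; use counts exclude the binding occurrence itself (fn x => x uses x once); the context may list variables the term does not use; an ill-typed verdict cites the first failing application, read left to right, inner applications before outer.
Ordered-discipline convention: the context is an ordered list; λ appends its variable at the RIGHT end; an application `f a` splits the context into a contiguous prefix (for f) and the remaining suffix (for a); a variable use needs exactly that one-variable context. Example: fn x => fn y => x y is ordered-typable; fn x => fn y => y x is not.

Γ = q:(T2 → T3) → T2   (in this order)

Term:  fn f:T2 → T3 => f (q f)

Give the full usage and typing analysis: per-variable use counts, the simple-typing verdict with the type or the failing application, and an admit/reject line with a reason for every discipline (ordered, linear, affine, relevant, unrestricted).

counts: q=1; f (bound)=2
uses in reading order: f, q, f
typing: well-typed — term : (T2 → T3) → T3
ordered ✗ (repeated use of f ×2)
linear ✗ (repeated use of f ×2)
affine ✗ (repeated use of f ×2)
relevant ✓ (every one of q, f appears)
unrestricted ✓ (well-typed at (T2 → T3) → T3; no restrictions here)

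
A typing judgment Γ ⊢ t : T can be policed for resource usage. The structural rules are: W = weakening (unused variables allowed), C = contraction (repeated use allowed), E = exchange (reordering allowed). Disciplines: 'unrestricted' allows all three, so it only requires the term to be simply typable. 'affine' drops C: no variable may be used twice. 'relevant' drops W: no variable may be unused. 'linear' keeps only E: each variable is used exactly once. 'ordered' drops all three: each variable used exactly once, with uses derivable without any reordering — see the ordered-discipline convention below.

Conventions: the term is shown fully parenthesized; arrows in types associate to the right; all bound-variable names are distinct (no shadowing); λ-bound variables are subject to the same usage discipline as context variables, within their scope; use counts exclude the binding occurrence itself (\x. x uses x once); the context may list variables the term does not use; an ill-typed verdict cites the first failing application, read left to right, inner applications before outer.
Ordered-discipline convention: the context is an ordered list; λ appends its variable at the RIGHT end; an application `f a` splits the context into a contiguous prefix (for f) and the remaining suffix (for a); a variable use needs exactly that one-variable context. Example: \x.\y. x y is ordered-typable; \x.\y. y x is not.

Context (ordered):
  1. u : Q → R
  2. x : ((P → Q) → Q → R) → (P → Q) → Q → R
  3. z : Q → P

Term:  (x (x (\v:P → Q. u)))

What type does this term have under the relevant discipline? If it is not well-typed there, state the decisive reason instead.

not well-typed under relevant — z, v left unused
usage: u: 1; x: 2; z: 0; v (bound): 0
order of uses: x, x, u
typing: well-typed — term : (P → Q) → Q → R
per-discipline verdicts: ordered ✗, linear ✗, affine ✗, relevant ✗, unrestricted ✓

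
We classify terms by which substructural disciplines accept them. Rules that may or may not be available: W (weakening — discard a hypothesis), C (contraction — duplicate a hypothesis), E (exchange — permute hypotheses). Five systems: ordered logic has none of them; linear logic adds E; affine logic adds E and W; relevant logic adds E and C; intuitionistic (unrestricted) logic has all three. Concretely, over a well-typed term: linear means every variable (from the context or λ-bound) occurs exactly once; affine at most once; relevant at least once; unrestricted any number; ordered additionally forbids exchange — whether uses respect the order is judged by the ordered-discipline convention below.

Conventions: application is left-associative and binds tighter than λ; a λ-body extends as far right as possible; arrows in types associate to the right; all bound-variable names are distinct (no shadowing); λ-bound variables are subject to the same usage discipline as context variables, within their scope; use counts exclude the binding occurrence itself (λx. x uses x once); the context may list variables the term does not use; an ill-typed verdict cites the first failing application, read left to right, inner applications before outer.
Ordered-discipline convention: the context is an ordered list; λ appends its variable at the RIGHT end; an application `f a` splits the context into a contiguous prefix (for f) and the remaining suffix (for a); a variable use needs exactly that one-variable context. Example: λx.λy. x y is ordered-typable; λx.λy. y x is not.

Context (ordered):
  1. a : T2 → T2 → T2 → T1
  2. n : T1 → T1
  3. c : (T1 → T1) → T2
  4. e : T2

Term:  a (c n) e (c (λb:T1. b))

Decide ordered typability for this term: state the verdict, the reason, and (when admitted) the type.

no — needs contraction — c ×2
usage: a ×1; n ×1; c ×2; e ×1; b [bound] ×1
use order (left to right): a, c, n, e, c, b
typing: well-typed at T1
across the five disciplines: ordered ✗ | linear ✗ | affine ✗ | relevant ✓ | unrestricted ✓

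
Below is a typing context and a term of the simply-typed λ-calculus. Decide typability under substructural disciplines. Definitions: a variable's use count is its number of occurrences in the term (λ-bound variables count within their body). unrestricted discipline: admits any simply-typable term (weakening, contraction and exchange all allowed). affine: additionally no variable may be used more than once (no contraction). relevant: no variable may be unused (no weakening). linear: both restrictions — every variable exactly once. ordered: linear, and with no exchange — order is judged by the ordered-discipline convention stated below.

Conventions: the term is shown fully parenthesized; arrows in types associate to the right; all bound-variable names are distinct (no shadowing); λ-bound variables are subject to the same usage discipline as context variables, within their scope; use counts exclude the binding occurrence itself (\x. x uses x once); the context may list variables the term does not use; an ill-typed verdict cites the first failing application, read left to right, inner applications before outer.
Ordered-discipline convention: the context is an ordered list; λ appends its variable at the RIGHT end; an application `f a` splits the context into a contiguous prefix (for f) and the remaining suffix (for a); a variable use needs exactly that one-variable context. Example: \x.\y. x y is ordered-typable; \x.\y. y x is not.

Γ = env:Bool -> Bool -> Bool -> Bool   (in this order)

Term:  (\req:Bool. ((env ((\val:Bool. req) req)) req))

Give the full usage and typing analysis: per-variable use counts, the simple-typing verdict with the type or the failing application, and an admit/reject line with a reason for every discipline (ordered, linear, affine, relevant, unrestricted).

variable uses: env ×1, req (λ-bound) ×3, val (λ-bound) ×0
use order (left to right): env, req, req, req
typing: well-typed at Bool -> Bool -> Bool
ordered: ✗ — needs contraction — req ×3; unused: val — weakening required
linear: ✗ — needs contraction — req ×3; unused: val — weakening required
affine: ✗ — needs contraction — req ×3
relevant: ✗ — unused: val — weakening required
unrestricted: ✓ — typability at Bool -> Bool -> Bool is all that's needed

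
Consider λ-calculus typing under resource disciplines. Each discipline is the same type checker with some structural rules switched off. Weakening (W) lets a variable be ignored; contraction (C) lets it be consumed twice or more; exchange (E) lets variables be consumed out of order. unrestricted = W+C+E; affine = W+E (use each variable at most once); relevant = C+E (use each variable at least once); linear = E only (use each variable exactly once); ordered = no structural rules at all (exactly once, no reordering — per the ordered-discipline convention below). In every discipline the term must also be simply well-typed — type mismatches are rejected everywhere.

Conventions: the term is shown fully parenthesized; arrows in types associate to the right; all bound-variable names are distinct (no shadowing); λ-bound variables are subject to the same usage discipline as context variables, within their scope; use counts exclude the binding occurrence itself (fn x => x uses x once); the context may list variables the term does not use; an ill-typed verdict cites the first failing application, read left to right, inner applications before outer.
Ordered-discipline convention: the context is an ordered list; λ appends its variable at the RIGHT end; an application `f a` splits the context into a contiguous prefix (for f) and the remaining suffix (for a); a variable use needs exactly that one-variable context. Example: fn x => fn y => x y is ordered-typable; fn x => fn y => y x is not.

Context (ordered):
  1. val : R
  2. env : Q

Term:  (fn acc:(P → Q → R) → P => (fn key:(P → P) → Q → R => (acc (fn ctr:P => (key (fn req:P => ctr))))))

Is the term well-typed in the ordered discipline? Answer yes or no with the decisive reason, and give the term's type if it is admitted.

no — val, env, req never used (weakening)
use counts: val=0; env=0; acc [bound]=1; key [bound]=1; ctr [bound]=1; req [bound]=0
order of uses: acc, key, ctr
typing: well-typed at ((P → Q → R) → P) → ((P → P) → Q → R) → P
across the five disciplines: ordered ✗; linear ✗; affine ✓; relevant ✗; unrestricted ✓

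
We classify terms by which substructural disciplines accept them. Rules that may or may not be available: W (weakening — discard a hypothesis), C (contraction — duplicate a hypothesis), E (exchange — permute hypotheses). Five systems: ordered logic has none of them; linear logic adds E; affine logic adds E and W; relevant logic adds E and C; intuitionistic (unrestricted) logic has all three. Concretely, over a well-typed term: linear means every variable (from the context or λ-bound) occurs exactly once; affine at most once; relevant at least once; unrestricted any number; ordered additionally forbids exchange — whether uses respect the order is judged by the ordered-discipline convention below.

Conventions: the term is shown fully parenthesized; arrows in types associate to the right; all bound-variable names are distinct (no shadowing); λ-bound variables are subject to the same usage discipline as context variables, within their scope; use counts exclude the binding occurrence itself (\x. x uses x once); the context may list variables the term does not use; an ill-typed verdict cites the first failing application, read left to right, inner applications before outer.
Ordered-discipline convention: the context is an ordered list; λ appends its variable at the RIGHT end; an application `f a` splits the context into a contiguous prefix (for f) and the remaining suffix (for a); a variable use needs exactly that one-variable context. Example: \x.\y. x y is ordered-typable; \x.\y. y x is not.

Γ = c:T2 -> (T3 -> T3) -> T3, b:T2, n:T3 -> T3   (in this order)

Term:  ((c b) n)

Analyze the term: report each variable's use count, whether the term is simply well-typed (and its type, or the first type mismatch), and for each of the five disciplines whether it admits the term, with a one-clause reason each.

variable uses: c: 1; b: 1; n: 1
use order (left to right): c, b, n
typing: well-typed at T3
ordered: ✓ — c, b, n: once each, no exchange needed
linear: ✓ — exactly-once usage across c, b, n
affine: ✓ — no duplicate uses among c, b, n
relevant: ✓ — at least one use each (c, b, n)
unrestricted: ✓ — well-typed at T3; no restrictions here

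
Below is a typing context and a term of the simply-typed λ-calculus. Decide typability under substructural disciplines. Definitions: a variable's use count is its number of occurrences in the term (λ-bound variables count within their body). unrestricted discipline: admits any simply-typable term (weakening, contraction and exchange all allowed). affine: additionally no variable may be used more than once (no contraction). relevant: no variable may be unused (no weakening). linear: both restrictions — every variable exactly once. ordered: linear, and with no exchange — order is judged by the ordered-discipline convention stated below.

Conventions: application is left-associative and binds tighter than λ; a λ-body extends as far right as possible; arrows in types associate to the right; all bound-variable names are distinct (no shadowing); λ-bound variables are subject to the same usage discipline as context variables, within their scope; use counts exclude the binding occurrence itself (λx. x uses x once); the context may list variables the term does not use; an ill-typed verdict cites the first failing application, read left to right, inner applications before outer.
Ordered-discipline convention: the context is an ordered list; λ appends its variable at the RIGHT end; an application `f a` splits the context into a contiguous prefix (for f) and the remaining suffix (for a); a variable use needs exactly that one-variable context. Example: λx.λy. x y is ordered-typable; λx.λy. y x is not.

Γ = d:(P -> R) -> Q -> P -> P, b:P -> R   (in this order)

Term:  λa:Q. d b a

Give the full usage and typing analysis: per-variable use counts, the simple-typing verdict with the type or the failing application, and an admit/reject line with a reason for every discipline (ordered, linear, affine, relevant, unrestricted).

variable uses: d=1, b=1, a (λ-bound)=1
left-to-right use order: d, b, a
typing: well-typed — term : Q -> P -> P
ordered ✓ (d, b, a once each; derivable with no W/C/E)
linear ✓ (exactly-once usage across d, b, a)
affine ✓ (none of d, b, a used more than once)
relevant ✓ (none of d, b, a goes unused)
unrestricted ✓ (simply typable at Q -> P -> P; W, C, E all held)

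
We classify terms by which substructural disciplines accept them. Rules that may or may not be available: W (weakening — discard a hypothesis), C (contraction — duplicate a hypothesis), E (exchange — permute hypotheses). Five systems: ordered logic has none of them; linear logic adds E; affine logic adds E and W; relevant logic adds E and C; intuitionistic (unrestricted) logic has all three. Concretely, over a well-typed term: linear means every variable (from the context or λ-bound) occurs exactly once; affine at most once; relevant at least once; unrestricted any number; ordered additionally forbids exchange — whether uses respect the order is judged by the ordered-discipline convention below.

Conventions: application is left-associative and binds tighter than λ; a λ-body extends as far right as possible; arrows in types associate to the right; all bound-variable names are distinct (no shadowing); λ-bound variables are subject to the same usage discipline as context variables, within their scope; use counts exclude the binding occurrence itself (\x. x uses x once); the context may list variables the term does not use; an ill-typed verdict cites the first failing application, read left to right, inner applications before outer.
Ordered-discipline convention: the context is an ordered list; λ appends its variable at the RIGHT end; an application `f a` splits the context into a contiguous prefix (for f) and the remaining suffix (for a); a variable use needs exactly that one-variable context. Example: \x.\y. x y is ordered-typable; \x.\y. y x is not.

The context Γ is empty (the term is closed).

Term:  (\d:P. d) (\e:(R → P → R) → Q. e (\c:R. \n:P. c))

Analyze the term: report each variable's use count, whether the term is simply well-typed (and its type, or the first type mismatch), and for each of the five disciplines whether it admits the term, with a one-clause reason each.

use counts: d [bound]: 1×, e [bound]: 1×, c [bound]: 1×, n [bound]: 0×
use order (left to right): d, e, c
typing: ill-typed: a function awaiting P gets ((R → P → R) → Q) → Q
ordered: ✗, fails simple typing
linear: ✗, a type mismatch blocks all five
affine: ✗, the type mismatch rejects it
relevant: ✗, not simply typable
unrestricted: ✗, fails simple typing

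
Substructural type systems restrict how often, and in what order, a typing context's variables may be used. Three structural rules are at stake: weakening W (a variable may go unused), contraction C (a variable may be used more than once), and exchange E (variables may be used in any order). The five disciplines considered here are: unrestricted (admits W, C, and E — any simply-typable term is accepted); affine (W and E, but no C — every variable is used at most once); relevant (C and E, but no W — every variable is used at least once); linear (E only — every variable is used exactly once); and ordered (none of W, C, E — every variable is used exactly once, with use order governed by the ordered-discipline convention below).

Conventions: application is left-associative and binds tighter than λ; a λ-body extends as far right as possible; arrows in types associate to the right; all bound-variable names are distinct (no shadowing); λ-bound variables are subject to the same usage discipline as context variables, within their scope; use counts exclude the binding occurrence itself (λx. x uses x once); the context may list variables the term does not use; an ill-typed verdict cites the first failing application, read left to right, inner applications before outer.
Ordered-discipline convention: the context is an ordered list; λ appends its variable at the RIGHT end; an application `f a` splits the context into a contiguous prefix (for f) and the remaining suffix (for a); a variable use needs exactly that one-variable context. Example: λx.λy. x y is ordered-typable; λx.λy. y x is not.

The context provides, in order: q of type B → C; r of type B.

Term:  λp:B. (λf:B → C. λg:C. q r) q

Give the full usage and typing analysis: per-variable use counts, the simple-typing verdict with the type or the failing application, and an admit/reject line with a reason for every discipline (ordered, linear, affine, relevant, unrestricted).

counts: q=2; r=1; p (λ-bound)=0; f (λ-bound)=0; g (λ-bound)=0
order of uses: q, r, q
typing: well-typed — term : B → C → C
ordered: ✗, uses contraction: q ×2; needs weakening: p, f, g unused
linear: ✗, uses contraction: q ×2; needs weakening: p, f, g unused
affine: ✗, uses contraction: q ×2
relevant: ✗, needs weakening: p, f, g unused
unrestricted: ✓, well-typed at B → C → C; no restrictions here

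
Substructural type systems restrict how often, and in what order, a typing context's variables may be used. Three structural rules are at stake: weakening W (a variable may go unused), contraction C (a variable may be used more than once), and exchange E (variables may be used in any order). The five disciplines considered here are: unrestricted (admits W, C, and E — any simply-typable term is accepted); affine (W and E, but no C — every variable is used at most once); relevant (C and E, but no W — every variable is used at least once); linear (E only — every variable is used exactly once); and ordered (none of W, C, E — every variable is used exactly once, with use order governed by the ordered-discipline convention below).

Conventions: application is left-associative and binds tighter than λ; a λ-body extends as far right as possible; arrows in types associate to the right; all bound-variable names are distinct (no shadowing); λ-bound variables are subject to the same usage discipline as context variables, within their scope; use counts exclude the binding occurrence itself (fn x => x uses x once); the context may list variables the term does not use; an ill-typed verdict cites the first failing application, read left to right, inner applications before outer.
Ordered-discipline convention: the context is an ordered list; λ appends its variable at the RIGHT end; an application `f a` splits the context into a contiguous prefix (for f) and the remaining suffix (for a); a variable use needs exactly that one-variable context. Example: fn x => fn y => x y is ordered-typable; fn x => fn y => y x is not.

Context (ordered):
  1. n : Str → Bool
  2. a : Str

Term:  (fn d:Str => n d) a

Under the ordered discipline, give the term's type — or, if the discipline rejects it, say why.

term : Bool
variable uses: n: 1×, a: 1×, d [bound]: 1×
left-to-right use order: n, d, a
typing: well-typed at Bool
all disciplines: ordered ✓ · linear ✓ · affine ✓ · relevant ✓ · unrestricted ✓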